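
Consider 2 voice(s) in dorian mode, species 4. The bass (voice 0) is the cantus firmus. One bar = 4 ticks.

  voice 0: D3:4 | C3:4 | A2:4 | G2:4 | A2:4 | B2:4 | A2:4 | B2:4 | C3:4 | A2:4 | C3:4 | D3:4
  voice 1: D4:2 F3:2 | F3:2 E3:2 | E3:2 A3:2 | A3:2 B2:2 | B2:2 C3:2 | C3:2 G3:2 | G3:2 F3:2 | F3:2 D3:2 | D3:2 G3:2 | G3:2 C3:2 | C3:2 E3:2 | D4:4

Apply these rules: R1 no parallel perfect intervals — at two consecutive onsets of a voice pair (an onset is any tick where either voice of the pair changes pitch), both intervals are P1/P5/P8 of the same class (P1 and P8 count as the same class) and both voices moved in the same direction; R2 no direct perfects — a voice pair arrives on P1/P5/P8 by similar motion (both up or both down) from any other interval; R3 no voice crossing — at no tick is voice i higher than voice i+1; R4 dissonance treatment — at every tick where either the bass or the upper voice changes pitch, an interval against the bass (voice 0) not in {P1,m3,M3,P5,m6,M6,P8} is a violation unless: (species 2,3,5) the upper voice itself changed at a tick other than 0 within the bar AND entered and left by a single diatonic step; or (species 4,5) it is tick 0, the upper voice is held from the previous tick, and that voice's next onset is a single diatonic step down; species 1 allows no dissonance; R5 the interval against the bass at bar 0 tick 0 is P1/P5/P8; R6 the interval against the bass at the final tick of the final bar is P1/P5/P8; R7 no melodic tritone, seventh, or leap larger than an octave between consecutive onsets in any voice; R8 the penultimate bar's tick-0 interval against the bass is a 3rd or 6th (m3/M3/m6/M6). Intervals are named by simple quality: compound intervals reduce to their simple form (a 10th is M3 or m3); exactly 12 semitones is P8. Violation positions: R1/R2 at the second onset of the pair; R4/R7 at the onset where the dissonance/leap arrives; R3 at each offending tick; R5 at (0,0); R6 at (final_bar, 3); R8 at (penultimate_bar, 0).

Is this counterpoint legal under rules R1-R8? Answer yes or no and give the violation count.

bar 0: v0=D3 v1=D4 (P8)
bar 1: v0=C3 v1=F3 (P4)
bar 2: v0=A2 v1=E3 (P5)
bar 3: v0=G2 v1=A3 (M2)
bar 4: v0=A2 v1=B2 (M2)
bar 5: v0=B2 v1=C3 (m2)
bar 6: v0=A2 v1=G3 (m7)
bar 7: v0=B2 v1=F3 (TT)
bar 8: v0=C3 v1=D3 (M2)
bar 9: v0=A2 v1=G3 (m7)
bar 10: v0=C3 v1=C3 (P1)
bar 11: v0=D3 v1=D4 (P8)
  R4 @ bar3.0: G2/A3 M2 untreated
  R7 @ bar3.2: A3->B2 leap 10st
  R4 @ bar4.0: A2/B2 M2 untreated
  R4 @ bar5.0: B2/C3 m2 untreated
  R4 @ bar7.0: B2/F3 TT untreated
  R4 @ bar8.0: C3/D3 M2 untreated
  R4 @ bar9.0: A2/G3 m7 untreated
  R8 @ bar10.0: penult P1 not 3rd/6th
  R2 @ bar11.0: C3/E3 M3 -> D3/D4 P8 similar
  R7 @ bar11.0: E3->D4 leap 10st

No (10 violations)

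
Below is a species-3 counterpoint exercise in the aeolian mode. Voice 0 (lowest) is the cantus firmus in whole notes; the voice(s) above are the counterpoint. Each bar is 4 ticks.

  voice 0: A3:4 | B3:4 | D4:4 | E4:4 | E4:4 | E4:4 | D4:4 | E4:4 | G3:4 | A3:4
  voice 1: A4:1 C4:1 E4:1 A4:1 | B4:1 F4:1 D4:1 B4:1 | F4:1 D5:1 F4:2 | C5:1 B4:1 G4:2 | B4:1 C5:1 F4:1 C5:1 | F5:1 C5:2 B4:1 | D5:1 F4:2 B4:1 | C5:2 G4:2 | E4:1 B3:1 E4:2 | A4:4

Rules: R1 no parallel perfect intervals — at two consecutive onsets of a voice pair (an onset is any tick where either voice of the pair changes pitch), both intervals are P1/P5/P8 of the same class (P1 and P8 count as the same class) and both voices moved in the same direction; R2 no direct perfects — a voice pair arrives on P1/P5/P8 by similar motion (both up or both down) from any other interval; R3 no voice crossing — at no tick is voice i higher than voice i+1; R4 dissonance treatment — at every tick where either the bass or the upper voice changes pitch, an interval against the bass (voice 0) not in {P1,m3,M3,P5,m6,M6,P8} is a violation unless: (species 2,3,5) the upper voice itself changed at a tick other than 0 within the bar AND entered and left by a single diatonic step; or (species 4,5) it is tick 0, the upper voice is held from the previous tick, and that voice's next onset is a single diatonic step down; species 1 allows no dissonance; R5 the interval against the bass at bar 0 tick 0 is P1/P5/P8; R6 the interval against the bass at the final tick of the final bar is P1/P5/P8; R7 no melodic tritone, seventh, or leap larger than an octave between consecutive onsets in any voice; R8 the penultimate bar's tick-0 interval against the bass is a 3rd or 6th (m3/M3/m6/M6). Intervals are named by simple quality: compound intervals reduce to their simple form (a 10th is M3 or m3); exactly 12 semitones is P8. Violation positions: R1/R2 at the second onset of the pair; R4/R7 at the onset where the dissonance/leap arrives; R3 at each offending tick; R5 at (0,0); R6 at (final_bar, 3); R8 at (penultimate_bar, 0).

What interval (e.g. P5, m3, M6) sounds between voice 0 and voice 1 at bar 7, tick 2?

m3

voice 0=E4 voice 1=G4 -> m3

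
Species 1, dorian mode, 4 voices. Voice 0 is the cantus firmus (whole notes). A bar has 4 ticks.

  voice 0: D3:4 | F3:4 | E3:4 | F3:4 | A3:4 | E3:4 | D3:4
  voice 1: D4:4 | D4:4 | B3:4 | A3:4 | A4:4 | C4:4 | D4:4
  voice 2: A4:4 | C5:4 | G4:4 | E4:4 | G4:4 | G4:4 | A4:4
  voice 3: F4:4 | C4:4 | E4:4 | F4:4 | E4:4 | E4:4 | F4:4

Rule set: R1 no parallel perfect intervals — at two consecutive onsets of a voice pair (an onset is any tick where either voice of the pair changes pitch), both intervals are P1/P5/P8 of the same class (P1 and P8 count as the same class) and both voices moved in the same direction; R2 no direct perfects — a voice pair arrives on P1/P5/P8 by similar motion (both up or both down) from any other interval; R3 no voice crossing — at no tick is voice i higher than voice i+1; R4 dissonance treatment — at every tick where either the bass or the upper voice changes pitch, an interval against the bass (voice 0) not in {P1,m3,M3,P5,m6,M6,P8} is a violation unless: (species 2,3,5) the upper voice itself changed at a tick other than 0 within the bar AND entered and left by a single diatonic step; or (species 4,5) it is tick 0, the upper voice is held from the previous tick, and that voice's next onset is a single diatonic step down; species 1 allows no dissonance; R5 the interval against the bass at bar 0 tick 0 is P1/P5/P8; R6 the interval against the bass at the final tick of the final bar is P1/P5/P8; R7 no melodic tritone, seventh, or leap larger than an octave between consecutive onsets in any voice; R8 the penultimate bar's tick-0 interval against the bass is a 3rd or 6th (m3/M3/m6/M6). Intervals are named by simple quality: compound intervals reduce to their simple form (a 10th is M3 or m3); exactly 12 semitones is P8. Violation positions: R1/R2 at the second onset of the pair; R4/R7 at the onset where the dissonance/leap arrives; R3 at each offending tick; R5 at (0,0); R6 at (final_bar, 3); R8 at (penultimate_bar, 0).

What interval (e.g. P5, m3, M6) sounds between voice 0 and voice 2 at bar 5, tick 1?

m3

voice 0=E3 voice 2=G4 -> m3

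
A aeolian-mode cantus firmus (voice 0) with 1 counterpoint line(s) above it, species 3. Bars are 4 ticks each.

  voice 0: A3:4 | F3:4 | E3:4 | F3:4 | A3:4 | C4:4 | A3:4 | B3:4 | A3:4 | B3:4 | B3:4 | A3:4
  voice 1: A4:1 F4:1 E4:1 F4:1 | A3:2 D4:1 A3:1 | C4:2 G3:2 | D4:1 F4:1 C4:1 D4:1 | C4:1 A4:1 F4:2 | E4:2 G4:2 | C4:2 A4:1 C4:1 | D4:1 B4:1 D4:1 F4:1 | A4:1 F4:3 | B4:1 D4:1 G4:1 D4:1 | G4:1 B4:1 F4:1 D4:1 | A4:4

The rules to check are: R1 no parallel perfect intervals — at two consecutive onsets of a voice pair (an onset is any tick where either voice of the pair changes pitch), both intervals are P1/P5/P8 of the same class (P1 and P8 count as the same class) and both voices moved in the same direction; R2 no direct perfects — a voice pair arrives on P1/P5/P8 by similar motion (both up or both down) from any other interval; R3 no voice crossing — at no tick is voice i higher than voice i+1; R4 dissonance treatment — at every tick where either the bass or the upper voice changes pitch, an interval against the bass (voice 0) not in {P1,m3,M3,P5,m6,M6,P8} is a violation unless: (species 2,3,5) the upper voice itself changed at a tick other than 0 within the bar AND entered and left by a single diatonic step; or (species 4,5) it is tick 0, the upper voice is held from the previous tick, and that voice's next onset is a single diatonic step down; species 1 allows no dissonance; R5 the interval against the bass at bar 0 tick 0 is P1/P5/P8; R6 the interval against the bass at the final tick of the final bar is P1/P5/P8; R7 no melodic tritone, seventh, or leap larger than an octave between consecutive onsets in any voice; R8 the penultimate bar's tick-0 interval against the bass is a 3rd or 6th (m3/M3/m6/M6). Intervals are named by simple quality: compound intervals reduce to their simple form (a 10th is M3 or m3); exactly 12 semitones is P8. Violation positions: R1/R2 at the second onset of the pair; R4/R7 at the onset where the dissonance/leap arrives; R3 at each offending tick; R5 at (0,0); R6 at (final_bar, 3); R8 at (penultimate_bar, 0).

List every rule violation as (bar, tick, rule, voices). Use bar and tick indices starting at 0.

(7, 3, R4, (0, 1))
(9, 0, R2, (0, 1))
(9, 0, R7, (1,))
(10, 2, R4, (0, 1))
(10, 2, R7, (1,))

bar 0: v0=A3 v1=A4 downbeat P8
bar 1: v0=F3 v1=A3 downbeat M3
bar 2: v0=E3 v1=C4 downbeat m6
bar 3: v0=F3 v1=D4 downbeat M6
bar 4: v0=A3 v1=C4 downbeat m3
bar 5: v0=C4 v1=E4 downbeat M3
bar 6: v0=A3 v1=C4 downbeat m3
bar 7: v0=B3 v1=D4 downbeat m3
bar 8: v0=A3 v1=A4 downbeat P8
bar 9: v0=B3 v1=B4 downbeat P8
bar 10: v0=B3 v1=G4 downbeat m6
bar 11: v0=A3 v1=A4 downbeat P8
  -> R4 @ bar 7 tick 3 v(0, 1): B3/F4 TT untreated
  -> R2 @ bar 9 tick 0 v(0, 1): A3/F4 m6 -> B3/B4 P8 similar
  -> R7 @ bar 9 tick 0 v(1,): F4->B4 leap 6st
  -> R4 @ bar 10 tick 2 v(0, 1): B3/F4 TT untreated
  -> R7 @ bar 10 tick 2 v(1,): B4->F4 leap 6st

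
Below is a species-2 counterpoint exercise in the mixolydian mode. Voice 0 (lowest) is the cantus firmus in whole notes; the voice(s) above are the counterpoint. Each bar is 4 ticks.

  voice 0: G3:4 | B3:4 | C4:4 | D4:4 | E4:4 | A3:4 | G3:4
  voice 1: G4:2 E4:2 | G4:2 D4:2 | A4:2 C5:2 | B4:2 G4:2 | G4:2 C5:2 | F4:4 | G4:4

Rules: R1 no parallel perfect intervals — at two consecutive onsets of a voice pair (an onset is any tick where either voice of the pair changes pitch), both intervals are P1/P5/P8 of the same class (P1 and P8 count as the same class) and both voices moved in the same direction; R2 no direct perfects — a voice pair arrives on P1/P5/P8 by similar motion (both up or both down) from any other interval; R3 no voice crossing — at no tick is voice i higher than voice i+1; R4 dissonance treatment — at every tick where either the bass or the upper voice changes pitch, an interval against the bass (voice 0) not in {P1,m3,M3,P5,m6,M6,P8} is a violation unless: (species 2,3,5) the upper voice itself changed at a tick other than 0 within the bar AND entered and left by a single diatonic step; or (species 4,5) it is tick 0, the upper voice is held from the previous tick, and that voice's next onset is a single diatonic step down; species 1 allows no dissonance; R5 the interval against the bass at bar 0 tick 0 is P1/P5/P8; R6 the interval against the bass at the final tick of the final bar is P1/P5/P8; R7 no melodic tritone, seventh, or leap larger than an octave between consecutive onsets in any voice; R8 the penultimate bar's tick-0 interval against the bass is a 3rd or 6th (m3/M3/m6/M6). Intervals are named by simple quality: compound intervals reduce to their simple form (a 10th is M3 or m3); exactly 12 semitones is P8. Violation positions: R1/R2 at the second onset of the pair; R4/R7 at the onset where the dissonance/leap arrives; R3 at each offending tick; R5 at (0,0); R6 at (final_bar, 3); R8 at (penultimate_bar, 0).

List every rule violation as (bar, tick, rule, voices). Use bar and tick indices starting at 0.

bar 0: v0=G3 v1=G4 downbeat P8
bar 1: v0=B3 v1=G4 downbeat m6
bar 2: v0=C4 v1=A4 downbeat M6
bar 3: v0=D4 v1=B4 downbeat M6
bar 4: v0=E4 v1=G4 downbeat m3
bar 5: v0=A3 v1=F4 downbeat m6
bar 6: v0=G3 v1=G4 downbeat P8
  -> R4 @ bar 3 tick 2 v(0, 1): D4/G4 P4 untreated

(3, 2, R4, (0, 1))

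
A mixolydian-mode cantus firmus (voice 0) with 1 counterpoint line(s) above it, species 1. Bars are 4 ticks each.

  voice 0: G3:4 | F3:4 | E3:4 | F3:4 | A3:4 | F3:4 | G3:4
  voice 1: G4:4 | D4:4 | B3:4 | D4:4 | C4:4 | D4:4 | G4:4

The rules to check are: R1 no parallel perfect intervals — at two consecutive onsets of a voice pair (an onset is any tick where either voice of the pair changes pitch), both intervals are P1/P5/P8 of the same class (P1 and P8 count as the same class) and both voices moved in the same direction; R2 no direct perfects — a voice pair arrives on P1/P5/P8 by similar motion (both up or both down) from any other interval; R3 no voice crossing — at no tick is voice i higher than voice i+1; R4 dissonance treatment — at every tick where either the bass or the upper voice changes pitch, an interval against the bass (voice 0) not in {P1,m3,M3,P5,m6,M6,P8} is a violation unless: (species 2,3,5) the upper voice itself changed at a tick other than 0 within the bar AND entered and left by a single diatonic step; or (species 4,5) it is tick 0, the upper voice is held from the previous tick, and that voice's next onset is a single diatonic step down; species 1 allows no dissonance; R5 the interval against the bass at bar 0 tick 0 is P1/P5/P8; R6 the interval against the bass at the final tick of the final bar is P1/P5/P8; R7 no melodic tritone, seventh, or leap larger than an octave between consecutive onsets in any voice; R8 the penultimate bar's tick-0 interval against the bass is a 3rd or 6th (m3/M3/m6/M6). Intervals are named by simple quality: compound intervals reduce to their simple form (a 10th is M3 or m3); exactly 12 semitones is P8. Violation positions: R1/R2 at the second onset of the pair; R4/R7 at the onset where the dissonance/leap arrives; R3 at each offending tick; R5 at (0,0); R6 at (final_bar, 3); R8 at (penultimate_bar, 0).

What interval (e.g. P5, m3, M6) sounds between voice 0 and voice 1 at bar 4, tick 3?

m3

voice 0=A3 voice 1=C4 -> m3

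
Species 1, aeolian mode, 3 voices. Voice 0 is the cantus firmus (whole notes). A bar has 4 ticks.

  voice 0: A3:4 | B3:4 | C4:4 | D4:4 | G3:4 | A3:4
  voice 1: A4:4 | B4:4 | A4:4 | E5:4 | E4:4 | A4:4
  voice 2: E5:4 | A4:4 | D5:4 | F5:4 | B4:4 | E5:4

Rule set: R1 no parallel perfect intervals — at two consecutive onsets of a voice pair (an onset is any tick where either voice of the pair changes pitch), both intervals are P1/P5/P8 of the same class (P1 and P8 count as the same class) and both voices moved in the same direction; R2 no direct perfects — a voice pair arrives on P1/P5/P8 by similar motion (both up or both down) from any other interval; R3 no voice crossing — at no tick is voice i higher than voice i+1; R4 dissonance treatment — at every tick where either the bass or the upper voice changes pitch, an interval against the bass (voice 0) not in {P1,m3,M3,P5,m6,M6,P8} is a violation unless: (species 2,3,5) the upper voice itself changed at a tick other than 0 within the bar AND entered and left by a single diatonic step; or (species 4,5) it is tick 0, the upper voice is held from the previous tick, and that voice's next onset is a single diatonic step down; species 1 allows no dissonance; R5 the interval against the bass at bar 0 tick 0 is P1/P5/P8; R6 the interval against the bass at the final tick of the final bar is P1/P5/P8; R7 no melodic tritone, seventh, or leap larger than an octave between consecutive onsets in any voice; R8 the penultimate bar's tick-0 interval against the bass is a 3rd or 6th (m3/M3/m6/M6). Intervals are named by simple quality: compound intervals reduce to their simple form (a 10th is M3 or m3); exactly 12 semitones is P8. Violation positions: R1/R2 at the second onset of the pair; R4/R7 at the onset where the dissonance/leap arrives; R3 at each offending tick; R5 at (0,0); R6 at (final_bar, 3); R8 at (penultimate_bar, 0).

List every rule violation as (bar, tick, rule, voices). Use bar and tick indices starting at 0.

(1, 0, R1, (0, 1))
(1, 0, R3, (1, 2))
(1, 0, R4, (0, 2))
(1, 1, R3, (1, 2))
(1, 2, R3, (1, 2))
(1, 3, R3, (1, 2))
(2, 0, R4, (0, 2))
(3, 0, R4, (0, 1))
(4, 0, R2, (1, 2))
(4, 0, R7, (2,))
(5, 0, R1, (1, 2))
(5, 0, R2, (0, 1))
(5, 0, R2, (0, 2))

bar 0: v0=A3 v1=A4 v2=E5 downbeat P5
bar 1: v0=B3 v1=B4 v2=A4 downbeat m7
bar 2: v0=C4 v1=A4 v2=D5 downbeat M2
bar 3: v0=D4 v1=E5 v2=F5 downbeat m3
bar 4: v0=G3 v1=E4 v2=B4 downbeat M3
bar 5: v0=A3 v1=A4 v2=E5 downbeat P5
  -> R1 @ bar 1 tick 0 v(0, 1): A3/A4 P8 -> B3/B4 P8 similar
  -> R3 @ bar 1 tick 0 v(1, 2): B4 above A4
  -> R4 @ bar 1 tick 0 v(0, 2): B3/A4 m7 untreated
  -> R3 @ bar 1 tick 1 v(1, 2): B4 above A4
  -> R3 @ bar 1 tick 2 v(1, 2): B4 above A4
  -> R3 @ bar 1 tick 3 v(1, 2): B4 above A4
  -> R4 @ bar 2 tick 0 v(0, 2): C4/D5 M2 untreated
  -> R4 @ bar 3 tick 0 v(0, 1): D4/E5 M2 untreated
  -> R2 @ bar 4 tick 0 v(1, 2): E5/F5 m2 -> E4/B4 P5 similar
  -> R7 @ bar 4 tick 0 v(2,): F5->B4 leap 6st
  -> R1 @ bar 5 tick 0 v(1, 2): E4/B4 P5 -> A4/E5 P5 similar
  -> R2 @ bar 5 tick 0 v(0, 1): G3/E4 M6 -> A3/A4 P8 similar
  -> R2 @ bar 5 tick 0 v(0, 2): G3/B4 M3 -> A3/E5 P5 similar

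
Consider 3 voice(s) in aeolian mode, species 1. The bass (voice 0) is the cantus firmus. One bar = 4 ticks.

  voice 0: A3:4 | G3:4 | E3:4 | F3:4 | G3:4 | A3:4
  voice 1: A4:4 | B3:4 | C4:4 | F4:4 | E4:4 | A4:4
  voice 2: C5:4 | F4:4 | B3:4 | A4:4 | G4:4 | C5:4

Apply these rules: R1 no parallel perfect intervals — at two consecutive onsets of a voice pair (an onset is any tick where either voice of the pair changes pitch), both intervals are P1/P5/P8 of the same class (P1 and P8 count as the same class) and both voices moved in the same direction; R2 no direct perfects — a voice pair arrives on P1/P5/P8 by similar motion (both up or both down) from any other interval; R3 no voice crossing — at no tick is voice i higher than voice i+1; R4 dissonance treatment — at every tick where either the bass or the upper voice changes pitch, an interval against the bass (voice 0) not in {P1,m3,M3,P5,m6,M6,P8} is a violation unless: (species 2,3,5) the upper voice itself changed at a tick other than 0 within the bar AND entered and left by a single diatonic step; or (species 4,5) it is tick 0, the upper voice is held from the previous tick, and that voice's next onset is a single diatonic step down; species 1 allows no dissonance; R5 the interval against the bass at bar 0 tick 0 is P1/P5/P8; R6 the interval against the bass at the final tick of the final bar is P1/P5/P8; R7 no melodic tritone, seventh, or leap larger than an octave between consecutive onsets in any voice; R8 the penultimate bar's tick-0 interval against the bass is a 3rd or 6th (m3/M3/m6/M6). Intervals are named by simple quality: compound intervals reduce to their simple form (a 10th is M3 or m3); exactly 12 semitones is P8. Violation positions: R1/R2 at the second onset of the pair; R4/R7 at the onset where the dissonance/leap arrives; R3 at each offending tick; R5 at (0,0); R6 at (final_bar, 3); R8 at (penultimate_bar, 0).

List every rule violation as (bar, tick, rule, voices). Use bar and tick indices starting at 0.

bar 0: v0=A3 v1=A4 v2=C5 downbeat m3
bar 1: v0=G3 v1=B3 v2=F4 downbeat m7
bar 2: v0=E3 v1=C4 v2=B3 downbeat P5
bar 3: v0=F3 v1=F4 v2=A4 downbeat M3
bar 4: v0=G3 v1=E4 v2=G4 downbeat P8
bar 5: v0=A3 v1=A4 v2=C5 downbeat m3
  -> R5 @ bar 0 tick 0 v(0, 2): opens on m3
  -> R4 @ bar 1 tick 0 v(0, 2): G3/F4 m7 untreated
  -> R7 @ bar 1 tick 0 v(1,): A4->B3 leap 10st
  -> R2 @ bar 2 tick 0 v(0, 2): G3/F4 m7 -> E3/B3 P5 similar
  -> R3 @ bar 2 tick 0 v(1, 2): C4 above B3
  -> R7 @ bar 2 tick 0 v(2,): F4->B3 leap 6st
  -> R3 @ bar 2 tick 1 v(1, 2): C4 above B3
  -> R3 @ bar 2 tick 2 v(1, 2): C4 above B3
  -> R3 @ bar 2 tick 3 v(1, 2): C4 above B3
  -> R2 @ bar 3 tick 0 v(0, 1): E3/C4 m6 -> F3/F4 P8 similar
  -> R7 @ bar 3 tick 0 v(2,): B3->A4 leap 10st
  -> R8 @ bar 4 tick 0 v(0, 2): penult P8 not 3rd/6th
  -> R2 @ bar 5 tick 0 v(0, 1): G3/E4 M6 -> A3/A4 P8 similar
  -> R6 @ bar 5 tick 3 v(0, 2): closes on m3

(0, 0, R5, (0, 2))
(1, 0, R4, (0, 2))
(1, 0, R7, (1,))
(2, 0, R2, (0, 2))
(2, 0, R3, (1, 2))
(2, 0, R7, (2,))
(2, 1, R3, (1, 2))
(2, 2, R3, (1, 2))
(2, 3, R3, (1, 2))
(3, 0, R2, (0, 1))
(3, 0, R7, (2,))
(4, 0, R8, (0, 2))
(5, 0, R2, (0, 1))
(5, 3, R6, (0, 2))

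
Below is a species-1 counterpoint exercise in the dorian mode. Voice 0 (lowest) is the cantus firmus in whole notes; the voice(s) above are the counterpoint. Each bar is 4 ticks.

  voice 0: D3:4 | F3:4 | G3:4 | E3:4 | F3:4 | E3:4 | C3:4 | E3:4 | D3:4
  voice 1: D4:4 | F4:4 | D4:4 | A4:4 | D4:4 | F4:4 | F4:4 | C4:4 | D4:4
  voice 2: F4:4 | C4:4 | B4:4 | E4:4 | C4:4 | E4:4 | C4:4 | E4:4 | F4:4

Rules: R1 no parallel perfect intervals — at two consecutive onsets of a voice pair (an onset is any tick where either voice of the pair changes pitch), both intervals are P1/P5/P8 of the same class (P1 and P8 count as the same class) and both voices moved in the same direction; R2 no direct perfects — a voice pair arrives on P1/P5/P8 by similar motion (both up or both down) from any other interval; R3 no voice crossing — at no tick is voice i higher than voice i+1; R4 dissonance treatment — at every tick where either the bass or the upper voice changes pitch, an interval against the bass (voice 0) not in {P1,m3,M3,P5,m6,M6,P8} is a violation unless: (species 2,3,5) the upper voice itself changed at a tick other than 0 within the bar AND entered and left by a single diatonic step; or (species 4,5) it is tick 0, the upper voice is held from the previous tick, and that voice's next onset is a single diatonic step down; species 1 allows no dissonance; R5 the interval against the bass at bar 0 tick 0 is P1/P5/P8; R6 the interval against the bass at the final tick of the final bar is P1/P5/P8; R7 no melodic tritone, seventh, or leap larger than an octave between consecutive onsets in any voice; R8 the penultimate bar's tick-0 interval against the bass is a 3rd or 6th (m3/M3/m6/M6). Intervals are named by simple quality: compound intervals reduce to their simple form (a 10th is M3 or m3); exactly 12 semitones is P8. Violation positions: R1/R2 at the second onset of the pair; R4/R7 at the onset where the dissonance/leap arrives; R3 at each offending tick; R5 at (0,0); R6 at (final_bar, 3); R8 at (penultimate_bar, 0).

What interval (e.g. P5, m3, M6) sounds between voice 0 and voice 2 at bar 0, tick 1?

voice 0=D3 voice 2=F4 -> m3

m3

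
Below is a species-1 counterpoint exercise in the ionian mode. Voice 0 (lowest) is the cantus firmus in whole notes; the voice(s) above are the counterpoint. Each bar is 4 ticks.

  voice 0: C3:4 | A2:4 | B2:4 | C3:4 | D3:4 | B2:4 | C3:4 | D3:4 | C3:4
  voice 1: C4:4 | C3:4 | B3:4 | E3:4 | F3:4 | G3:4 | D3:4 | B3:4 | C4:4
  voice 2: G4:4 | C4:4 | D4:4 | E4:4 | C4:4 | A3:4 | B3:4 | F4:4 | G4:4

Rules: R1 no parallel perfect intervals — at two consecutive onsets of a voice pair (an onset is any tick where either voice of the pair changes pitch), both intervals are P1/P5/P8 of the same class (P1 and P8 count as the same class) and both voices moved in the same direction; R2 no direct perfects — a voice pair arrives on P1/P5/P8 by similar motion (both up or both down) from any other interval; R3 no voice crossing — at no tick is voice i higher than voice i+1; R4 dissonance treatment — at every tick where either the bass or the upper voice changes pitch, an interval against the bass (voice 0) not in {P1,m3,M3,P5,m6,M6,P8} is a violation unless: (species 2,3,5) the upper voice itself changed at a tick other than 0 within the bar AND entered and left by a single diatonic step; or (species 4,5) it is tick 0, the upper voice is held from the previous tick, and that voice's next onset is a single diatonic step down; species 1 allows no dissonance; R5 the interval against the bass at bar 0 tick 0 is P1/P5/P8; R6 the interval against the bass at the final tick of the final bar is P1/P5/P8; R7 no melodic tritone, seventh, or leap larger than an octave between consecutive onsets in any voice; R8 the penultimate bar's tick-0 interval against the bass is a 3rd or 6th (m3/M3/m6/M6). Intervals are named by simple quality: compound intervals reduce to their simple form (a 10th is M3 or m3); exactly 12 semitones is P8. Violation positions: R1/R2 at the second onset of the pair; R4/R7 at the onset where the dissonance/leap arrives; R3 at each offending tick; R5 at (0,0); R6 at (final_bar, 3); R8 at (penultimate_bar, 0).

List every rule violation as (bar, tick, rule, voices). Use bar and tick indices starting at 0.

bar 0: v0=C3 v1=C4 v2=G4 downbeat P5
bar 1: v0=A2 v1=C3 v2=C4 downbeat m3
bar 2: v0=B2 v1=B3 v2=D4 downbeat m3
bar 3: v0=C3 v1=E3 v2=E4 downbeat M3
bar 4: v0=D3 v1=F3 v2=C4 downbeat m7
bar 5: v0=B2 v1=G3 v2=A3 downbeat m7
bar 6: v0=C3 v1=D3 v2=B3 downbeat M7
bar 7: v0=D3 v1=B3 v2=F4 downbeat m3
bar 8: v0=C3 v1=C4 v2=G4 downbeat P5
  -> R2 @ bar 1 tick 0 v(1, 2): C4/G4 P5 -> C3/C4 P8 similar
  -> R2 @ bar 2 tick 0 v(0, 1): A2/C3 m3 -> B2/B3 P8 similar
  -> R7 @ bar 2 tick 0 v(1,): C3->B3 leap 11st
  -> R4 @ bar 4 tick 0 v(0, 2): D3/C4 m7 untreated
  -> R4 @ bar 5 tick 0 v(0, 2): B2/A3 m7 untreated
  -> R4 @ bar 6 tick 0 v(0, 1): C3/D3 M2 untreated
  -> R4 @ bar 6 tick 0 v(0, 2): C3/B3 M7 untreated
  -> R7 @ bar 7 tick 0 v(2,): B3->F4 leap 6st
  -> R2 @ bar 8 tick 0 v(1, 2): B3/F4 TT -> C4/G4 P5 similar

(1, 0, R2, (1, 2))
(2, 0, R2, (0, 1))
(2, 0, R7, (1,))
(4, 0, R4, (0, 2))
(5, 0, R4, (0, 2))
(6, 0, R4, (0, 1))
(6, 0, R4, (0, 2))
(7, 0, R7, (2,))
(8, 0, R2, (1, 2))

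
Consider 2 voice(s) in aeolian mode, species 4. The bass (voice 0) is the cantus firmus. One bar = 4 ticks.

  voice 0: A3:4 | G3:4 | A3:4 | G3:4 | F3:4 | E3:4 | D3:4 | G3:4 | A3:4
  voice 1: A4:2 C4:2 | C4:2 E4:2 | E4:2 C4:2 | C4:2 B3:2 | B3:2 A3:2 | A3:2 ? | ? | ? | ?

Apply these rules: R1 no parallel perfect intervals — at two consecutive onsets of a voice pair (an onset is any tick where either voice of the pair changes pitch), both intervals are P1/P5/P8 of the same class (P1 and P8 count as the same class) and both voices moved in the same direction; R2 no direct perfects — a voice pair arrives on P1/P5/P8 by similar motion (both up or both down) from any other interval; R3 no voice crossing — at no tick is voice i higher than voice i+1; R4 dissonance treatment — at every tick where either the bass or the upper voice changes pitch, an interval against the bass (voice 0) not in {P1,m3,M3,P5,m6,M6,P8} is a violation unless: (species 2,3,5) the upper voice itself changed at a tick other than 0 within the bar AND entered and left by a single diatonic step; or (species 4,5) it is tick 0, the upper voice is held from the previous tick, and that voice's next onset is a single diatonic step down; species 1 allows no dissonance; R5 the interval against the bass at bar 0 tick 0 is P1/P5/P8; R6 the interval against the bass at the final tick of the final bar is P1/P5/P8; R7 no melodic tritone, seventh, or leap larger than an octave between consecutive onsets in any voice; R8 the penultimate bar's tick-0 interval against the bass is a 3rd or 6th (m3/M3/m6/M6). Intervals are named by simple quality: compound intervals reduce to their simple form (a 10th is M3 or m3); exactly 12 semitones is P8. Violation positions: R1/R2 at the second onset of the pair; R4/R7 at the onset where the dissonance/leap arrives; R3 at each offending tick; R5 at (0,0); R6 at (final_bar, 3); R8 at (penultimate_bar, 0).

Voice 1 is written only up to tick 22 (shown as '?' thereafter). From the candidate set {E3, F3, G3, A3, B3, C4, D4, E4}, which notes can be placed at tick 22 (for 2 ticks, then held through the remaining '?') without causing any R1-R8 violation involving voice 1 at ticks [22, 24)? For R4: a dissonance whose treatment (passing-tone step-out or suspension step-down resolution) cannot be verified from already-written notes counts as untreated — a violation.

{A3, B3, C4, E3, E4, G3}

E3: legal
F3: violates R4
G3: legal
A3: legal
B3: legal
C4: legal
D4: violates R4
E4: legal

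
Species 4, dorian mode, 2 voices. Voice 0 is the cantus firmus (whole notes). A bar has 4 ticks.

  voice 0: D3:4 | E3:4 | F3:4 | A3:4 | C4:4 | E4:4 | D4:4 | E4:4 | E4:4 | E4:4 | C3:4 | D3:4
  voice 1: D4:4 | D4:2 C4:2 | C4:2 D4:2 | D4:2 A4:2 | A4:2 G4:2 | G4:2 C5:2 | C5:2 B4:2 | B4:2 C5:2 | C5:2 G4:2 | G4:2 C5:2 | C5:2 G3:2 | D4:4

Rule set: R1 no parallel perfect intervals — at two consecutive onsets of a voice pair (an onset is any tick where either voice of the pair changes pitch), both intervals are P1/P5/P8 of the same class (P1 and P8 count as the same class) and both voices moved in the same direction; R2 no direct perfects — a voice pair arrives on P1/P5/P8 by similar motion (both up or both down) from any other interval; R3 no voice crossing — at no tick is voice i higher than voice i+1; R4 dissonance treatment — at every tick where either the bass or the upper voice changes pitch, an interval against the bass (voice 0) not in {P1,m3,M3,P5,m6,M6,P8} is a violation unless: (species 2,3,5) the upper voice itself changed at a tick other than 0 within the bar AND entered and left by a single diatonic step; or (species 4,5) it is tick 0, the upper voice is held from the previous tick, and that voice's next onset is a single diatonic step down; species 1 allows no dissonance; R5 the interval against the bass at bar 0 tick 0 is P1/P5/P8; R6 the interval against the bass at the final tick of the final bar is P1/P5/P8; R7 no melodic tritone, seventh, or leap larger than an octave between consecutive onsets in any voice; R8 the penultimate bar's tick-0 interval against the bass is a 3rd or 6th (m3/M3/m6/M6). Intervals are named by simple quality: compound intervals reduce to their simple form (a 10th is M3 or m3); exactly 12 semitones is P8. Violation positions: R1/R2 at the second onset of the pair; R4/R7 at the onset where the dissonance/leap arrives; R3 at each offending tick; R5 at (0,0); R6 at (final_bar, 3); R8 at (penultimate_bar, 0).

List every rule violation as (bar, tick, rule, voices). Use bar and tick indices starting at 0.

bar 0: v0=D3 v1=D4 downbeat P8
bar 1: v0=E3 v1=D4 downbeat m7
bar 2: v0=F3 v1=C4 downbeat P5
bar 3: v0=A3 v1=D4 downbeat P4
bar 4: v0=C4 v1=A4 downbeat M6
bar 5: v0=E4 v1=G4 downbeat m3
bar 6: v0=D4 v1=C5 downbeat m7
bar 7: v0=E4 v1=B4 downbeat P5
bar 8: v0=E4 v1=C5 downbeat m6
bar 9: v0=E4 v1=G4 downbeat m3
bar 10: v0=C3 v1=C5 downbeat P1
bar 11: v0=D3 v1=D4 downbeat P8
  -> R4 @ bar 3 tick 0 v(0, 1): A3/D4 P4 untreated
  -> R7 @ bar 10 tick 0 v(0,): E4->C3 leap 16st
  -> R8 @ bar 10 tick 0 v(0, 1): penult P1 not 3rd/6th
  -> R7 @ bar 10 tick 2 v(1,): C5->G3 leap 17st
  -> R2 @ bar 11 tick 0 v(0, 1): C3/G3 P5 -> D3/D4 P8 similar

(3, 0, R4, (0, 1))
(10, 0, R7, (0,))
(10, 0, R8, (0, 1))
(10, 2, R7, (1,))
(11, 0, R2, (0, 1))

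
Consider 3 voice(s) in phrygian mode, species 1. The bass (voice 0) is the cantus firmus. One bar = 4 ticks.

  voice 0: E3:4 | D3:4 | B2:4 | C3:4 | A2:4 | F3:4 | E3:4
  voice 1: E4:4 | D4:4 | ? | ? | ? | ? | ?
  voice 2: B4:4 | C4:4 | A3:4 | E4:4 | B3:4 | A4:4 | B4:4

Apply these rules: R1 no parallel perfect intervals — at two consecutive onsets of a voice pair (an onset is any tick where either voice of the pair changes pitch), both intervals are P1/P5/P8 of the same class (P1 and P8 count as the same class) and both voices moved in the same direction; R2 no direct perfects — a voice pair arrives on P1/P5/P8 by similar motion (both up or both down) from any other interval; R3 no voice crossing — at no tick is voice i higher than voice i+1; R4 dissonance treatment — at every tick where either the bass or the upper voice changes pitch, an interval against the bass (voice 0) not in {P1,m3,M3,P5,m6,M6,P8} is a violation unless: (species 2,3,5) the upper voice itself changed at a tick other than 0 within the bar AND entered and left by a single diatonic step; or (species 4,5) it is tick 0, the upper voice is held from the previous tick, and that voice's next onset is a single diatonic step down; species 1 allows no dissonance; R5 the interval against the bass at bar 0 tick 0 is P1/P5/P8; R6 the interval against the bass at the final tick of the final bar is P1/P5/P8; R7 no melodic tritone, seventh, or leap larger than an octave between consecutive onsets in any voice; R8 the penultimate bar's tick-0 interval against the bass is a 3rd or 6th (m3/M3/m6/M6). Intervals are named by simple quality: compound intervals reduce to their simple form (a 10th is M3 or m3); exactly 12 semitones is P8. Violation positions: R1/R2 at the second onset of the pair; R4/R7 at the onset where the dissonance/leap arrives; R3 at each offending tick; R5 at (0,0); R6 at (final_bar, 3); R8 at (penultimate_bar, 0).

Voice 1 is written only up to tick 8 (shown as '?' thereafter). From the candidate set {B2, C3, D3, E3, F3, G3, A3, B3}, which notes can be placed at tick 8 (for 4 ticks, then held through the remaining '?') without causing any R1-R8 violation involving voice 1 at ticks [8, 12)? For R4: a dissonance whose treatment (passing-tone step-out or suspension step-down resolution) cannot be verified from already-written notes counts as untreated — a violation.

{G3}

B2: violates R1,R7
C3: violates R4,R7
D3: violates R2
E3: violates R4,R7
F3: violates R4
G3: legal
A3: violates R2,R4
B3: violates R1,R3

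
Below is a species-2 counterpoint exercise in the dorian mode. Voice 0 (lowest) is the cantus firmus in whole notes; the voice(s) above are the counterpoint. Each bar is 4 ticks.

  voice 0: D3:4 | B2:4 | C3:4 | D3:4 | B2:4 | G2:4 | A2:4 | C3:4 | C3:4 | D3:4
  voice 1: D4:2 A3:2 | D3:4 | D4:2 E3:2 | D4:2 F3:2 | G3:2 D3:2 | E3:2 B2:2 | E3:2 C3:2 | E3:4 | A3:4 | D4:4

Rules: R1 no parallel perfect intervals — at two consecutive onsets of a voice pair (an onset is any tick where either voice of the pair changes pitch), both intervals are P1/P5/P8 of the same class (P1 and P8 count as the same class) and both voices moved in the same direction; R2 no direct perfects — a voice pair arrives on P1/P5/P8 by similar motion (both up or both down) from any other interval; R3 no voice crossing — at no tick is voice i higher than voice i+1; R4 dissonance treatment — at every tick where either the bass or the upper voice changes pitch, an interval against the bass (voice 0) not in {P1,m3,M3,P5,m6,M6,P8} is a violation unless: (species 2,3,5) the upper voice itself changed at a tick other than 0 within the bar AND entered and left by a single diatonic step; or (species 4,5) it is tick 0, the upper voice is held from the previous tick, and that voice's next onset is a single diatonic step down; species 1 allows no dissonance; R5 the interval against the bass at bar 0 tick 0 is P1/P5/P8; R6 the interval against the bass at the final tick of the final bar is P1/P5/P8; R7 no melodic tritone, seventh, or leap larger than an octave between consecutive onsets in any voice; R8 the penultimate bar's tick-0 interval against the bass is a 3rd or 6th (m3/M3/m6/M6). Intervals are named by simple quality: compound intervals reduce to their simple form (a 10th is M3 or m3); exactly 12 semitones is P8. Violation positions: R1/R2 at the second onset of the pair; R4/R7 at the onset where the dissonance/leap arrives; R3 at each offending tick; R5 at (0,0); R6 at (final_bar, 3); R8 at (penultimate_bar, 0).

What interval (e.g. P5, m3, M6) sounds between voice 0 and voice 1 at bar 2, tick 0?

voice 0=C3 voice 1=D4 -> M2

M2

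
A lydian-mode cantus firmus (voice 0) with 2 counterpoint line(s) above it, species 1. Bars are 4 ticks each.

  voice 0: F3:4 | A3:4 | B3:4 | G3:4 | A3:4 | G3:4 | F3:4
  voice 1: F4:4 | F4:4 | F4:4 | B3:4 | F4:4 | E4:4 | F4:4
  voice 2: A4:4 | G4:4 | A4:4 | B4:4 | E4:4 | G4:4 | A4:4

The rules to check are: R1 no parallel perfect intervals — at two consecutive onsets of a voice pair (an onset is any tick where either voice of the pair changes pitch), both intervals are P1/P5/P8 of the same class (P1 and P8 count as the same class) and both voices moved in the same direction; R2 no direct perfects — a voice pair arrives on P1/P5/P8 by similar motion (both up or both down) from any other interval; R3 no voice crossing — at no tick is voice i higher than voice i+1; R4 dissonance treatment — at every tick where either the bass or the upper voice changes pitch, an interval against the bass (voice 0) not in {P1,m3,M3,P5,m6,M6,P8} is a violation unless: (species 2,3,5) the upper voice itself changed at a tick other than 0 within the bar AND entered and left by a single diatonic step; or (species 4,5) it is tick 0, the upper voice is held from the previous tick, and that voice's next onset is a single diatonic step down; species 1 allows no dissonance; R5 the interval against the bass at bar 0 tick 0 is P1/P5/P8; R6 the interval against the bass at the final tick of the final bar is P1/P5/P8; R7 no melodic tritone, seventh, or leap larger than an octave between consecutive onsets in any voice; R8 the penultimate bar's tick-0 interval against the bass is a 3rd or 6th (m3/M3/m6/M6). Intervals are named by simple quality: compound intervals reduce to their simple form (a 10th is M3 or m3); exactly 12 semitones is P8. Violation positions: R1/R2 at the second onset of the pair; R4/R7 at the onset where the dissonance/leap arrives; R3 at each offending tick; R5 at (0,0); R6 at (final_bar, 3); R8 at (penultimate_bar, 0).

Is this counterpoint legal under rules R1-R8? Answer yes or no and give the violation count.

No (12 violations)

bar 0: v0=F3 v1=F4 v2=A4 (M3)
bar 1: v0=A3 v1=F4 v2=G4 (m7)
bar 2: v0=B3 v1=F4 v2=A4 (m7)
bar 3: v0=G3 v1=B3 v2=B4 (M3)
bar 4: v0=A3 v1=F4 v2=E4 (P5)
bar 5: v0=G3 v1=E4 v2=G4 (P8)
bar 6: v0=F3 v1=F4 v2=A4 (M3)
  R5 @ bar0.0: opens on M3
  R4 @ bar1.0: A3/G4 m7 untreated
  R4 @ bar2.0: B3/F4 TT untreated
  R4 @ bar2.0: B3/A4 m7 untreated
  R7 @ bar3.0: F4->B3 leap 6st
  R3 @ bar4.0: F4 above E4
  R7 @ bar4.0: B3->F4 leap 6st
  R3 @ bar4.1: F4 above E4
  R3 @ bar4.2: F4 above E4
  R3 @ bar4.3: F4 above E4
  R8 @ bar5.0: penult P8 not 3rd/6th
  R6 @ bar6.3: closes on M3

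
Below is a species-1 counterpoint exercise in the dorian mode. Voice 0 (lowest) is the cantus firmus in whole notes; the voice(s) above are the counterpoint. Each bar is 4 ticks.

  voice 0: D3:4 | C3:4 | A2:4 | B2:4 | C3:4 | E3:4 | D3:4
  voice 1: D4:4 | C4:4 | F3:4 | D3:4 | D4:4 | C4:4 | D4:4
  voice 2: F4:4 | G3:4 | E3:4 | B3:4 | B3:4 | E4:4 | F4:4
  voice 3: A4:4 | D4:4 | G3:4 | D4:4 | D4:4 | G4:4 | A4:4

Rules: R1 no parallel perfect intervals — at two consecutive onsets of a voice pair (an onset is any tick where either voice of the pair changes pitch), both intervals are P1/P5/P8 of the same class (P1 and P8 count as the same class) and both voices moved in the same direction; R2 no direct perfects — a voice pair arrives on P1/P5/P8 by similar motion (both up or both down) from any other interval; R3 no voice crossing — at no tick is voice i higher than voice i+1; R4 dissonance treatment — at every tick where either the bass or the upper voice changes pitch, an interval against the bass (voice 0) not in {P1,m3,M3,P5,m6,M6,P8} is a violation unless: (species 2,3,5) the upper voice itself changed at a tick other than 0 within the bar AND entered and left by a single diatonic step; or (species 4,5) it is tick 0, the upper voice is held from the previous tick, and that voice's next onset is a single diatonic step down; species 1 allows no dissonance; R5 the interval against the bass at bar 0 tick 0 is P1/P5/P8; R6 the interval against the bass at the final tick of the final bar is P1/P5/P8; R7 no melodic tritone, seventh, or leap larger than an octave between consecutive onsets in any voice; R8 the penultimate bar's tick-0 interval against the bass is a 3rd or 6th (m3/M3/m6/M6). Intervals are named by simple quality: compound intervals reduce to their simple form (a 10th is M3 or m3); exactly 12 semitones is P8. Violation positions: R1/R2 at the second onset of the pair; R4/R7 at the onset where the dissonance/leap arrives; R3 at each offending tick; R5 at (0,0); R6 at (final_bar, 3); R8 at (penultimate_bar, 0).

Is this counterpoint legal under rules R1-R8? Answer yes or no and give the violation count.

bar 0: v0=D3 v1=D4 v2=F4 v3=A4 (P5)
bar 1: v0=C3 v1=C4 v2=G3 v3=D4 (M2)
bar 2: v0=A2 v1=F3 v2=E3 v3=G3 (m7)
bar 3: v0=B2 v1=D3 v2=B3 v3=D4 (m3)
bar 4: v0=C3 v1=D4 v2=B3 v3=D4 (M2)
bar 5: v0=E3 v1=C4 v2=E4 v3=G4 (m3)
bar 6: v0=D3 v1=D4 v2=F4 v3=A4 (P5)
  R5 @ bar0.0: opens on m3
  R1 @ bar1.0: D3/D4 P8 -> C3/C4 P8 similar
  R2 @ bar1.0: D3/F4 m3 -> C3/G3 P5 similar
  R2 @ bar1.0: F4/A4 M3 -> G3/D4 P5 similar
  R3 @ bar1.0: C4 above G3
  R4 @ bar1.0: C3/D4 M2 untreated
  R7 @ bar1.0: F4->G3 leap 10st
  R3 @ bar1.1: C4 above G3
  R3 @ bar1.2: C4 above G3
  R3 @ bar1.3: C4 above G3
  R1 @ bar2.0: C3/G3 P5 -> A2/E3 P5 similar
  R3 @ bar2.0: F3 above E3
  R4 @ bar2.0: A2/G3 m7 untreated
  R3 @ bar2.1: F3 above E3
  R3 @ bar2.2: F3 above E3
  R3 @ bar2.3: F3 above E3
  R2 @ bar3.0: A2/E3 P5 -> B2/B3 P8 similar
  R3 @ bar4.0: D4 above B3
  R4 @ bar4.0: C3/D4 M2 untreated
  R4 @ bar4.0: C3/B3 M7 untreated
  R4 @ bar4.0: C3/D4 M2 untreated
  R3 @ bar4.1: D4 above B3
  R3 @ bar4.2: D4 above B3
  R3 @ bar4.3: D4 above B3
  R2 @ bar5.0: C3/B3 M7 -> E3/E4 P8 similar
  R8 @ bar5.0: penult P8 not 3rd/6th
  R1 @ bar6.0: C4/G4 P5 -> D4/A4 P5 similar
  R6 @ bar6.3: closes on m3

No (28 violations)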